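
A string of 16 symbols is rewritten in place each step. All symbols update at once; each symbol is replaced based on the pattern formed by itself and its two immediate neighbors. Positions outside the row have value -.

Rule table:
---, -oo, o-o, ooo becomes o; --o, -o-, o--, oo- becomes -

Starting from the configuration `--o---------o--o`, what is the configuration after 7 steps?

o---ooooooo-----
--o-oooooo--oooo
o--oooooo---ooo-
---ooooo--o-oo--
oo-oooo----oo--o
o-oooo--oo-o----
-oooo---o-o--ooo

-oooo---o-o--ooo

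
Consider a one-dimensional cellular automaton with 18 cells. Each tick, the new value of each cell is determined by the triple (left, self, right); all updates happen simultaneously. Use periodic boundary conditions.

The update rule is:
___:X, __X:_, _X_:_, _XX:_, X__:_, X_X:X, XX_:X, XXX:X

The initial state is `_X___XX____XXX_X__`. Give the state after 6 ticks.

___X__X_XX__XXX__X
_X_____X_X___XX___
___XXX__X__X__X_XX
_X__XX_________X_X
X____X_XXXXXXX__X_
__XX__X_XXXXXX___X

__XX__X_XXXXXX___X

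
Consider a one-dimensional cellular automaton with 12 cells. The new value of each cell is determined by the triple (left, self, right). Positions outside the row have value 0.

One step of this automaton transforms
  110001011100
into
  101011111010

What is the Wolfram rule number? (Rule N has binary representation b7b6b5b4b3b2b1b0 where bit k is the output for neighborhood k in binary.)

position 8: 111 → 1  (bit 7 = 1)
position 1: 110 → 0  (bit 6 = 0)
position 6: 101 → 1  (bit 5 = 1)
position 2: 100 → 1  (bit 4 = 1)
position 0: 011 → 1  (bit 3 = 1)
position 5: 010 → 1  (bit 2 = 1)
position 4: 001 → 1  (bit 1 = 1)
position 3: 000 → 0  (bit 0 = 0)
bits b7..b0 = 10111110 = 190

190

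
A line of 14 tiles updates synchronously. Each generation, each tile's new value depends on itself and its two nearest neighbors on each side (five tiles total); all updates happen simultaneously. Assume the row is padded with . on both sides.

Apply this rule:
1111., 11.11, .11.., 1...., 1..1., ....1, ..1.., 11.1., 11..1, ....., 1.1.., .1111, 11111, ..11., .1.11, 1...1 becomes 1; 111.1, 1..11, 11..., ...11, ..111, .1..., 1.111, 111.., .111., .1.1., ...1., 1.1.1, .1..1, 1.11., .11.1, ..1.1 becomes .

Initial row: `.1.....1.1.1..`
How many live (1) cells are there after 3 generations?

.1.111.....1.1
..1....111...1
1.1.11.....1.1
count of 1: 6

6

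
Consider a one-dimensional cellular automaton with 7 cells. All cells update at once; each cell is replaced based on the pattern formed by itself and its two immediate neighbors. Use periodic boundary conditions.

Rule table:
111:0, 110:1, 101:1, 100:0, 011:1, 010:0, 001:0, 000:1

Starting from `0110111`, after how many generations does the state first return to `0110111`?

1111101
0000111
0110101
1111010
1001101
1001111
1001000
0000010
1111000
1001010
0000101
0110010
0110000
0110111

14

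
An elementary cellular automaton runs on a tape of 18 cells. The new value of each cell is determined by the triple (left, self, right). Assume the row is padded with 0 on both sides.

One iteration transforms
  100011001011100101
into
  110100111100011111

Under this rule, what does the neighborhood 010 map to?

1

At position 0 the neighborhood is 010; the next row has 1 there.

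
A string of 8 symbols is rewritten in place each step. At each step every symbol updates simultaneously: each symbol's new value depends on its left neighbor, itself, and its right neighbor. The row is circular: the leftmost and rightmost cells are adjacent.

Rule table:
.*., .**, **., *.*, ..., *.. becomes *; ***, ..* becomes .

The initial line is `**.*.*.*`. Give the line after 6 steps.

.*.*****

.*******
**.....*
.*****.*
**...***
.***.*..
.*.*****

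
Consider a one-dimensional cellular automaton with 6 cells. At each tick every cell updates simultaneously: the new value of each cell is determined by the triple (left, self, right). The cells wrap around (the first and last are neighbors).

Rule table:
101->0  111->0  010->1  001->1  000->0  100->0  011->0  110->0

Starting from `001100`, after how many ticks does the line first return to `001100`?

6

010000
110000
000001
000011
000100
001100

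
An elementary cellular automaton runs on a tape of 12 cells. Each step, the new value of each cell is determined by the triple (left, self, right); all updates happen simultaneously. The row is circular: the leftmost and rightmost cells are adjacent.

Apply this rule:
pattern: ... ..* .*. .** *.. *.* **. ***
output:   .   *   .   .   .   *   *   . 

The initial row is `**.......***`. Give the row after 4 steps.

step 1: .*......*...
step 2: *......*....
step 3: ......*....*
step 4: .....*....*.

.....*....*.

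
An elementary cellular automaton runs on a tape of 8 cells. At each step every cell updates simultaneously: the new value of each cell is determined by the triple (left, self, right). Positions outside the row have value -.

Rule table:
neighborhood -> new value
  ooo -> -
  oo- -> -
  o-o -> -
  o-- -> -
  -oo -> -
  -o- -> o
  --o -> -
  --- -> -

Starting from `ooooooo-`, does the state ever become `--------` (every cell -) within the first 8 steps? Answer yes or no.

yes

--------
all cells are - at step 1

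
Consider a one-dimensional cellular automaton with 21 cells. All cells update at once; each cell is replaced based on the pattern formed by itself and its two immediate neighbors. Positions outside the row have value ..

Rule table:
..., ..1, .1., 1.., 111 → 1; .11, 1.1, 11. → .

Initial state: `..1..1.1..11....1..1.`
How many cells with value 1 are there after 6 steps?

step 1: 111111.111..111111111
step 2: .1111...1.11.1111111.
step 3: 1.11.1111.....11111.1
step 4: 1.....11.11111.111..1
step 5: 111111....111...1.111
step 6: .1111.1111.1.1111..1.
count of 1: 14

14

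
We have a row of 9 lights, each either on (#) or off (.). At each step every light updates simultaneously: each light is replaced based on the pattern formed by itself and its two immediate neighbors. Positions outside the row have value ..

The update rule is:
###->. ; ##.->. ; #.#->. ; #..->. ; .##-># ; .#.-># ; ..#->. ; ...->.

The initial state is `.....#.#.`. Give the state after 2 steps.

.....#.#.

.....#.#.  (fixed point — unchanged through step 2)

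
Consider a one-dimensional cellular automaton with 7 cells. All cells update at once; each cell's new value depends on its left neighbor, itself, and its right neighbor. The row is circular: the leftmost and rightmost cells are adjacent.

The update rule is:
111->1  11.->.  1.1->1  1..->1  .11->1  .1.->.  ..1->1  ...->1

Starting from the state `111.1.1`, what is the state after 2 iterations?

1.1.111

iteration 1: 11.1.11
iteration 2: 1.1.111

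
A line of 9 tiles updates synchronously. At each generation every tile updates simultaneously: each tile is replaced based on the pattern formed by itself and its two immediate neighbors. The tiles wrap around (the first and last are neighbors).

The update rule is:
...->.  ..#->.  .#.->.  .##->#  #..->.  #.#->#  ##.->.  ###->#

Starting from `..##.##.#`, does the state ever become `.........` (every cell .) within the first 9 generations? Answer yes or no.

yes

..#.##.#.
...##.#..
...#.#...
....#....
.........
all cells are . at generation 5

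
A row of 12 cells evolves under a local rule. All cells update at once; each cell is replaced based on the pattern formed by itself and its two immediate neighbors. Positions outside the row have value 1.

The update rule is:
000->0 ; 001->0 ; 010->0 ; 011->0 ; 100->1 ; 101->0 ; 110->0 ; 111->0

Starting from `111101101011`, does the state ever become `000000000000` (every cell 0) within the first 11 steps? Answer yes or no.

yes

step 1: 000000000000
all cells are 0 at step 1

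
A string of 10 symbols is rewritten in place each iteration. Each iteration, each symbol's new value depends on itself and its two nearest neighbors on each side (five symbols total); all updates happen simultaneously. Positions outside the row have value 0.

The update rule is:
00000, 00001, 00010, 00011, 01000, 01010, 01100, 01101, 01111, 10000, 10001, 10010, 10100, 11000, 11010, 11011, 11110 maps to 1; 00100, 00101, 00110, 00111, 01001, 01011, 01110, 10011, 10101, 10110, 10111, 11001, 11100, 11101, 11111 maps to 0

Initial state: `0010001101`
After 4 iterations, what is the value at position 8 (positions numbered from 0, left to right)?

0

1101110111
0110001000
1011110111
0001101000
position 8 holds 0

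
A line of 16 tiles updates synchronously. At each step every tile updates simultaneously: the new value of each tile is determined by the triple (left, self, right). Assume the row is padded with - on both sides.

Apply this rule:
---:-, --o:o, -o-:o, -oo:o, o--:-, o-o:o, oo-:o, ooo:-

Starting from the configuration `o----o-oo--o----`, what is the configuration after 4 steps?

ooo-o-ooo-oo----

step 1: o---ooooo-oo----
step 2: o--oo---oooo----
step 3: o-ooo--oo--o----
step 4: ooo-o-ooo-oo----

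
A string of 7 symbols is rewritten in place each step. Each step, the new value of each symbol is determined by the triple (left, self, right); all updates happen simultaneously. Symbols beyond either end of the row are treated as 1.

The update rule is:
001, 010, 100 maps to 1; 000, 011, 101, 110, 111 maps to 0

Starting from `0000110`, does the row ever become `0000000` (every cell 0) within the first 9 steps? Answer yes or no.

step 1: 1001000
step 2: 0111101
step 3: 0000000
all cells are 0 at step 3

yes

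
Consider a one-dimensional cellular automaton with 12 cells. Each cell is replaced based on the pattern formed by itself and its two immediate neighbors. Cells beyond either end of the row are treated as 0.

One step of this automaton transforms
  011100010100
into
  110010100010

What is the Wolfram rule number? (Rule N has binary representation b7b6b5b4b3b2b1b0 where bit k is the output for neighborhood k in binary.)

26

position 2: 111 → 0  (bit 7 = 0)
position 3: 110 → 0  (bit 6 = 0)
position 8: 101 → 0  (bit 5 = 0)
position 4: 100 → 1  (bit 4 = 1)
position 1: 011 → 1  (bit 3 = 1)
position 7: 010 → 0  (bit 2 = 0)
position 0: 001 → 1  (bit 1 = 1)
position 5: 000 → 0  (bit 0 = 0)
bits b7..b0 = 00011010 = 26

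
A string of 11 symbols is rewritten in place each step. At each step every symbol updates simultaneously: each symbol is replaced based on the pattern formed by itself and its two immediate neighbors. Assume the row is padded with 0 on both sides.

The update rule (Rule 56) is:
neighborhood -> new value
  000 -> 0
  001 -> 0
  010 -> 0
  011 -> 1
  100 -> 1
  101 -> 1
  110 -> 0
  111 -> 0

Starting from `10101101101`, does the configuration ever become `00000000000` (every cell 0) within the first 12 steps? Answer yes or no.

no

step 1: 01011011010
step 2: 00110110101
step 3: 00101101010
step 4: 00011010101
step 5: 00010101010
step 6: 00001010101
step 7: 00000101010
step 8: 00000010101
step 9: 00000001010
step 10: 00000000101
step 11: 00000000010
step 12: 00000000001
step 12 is 00000000001, still not uniform 0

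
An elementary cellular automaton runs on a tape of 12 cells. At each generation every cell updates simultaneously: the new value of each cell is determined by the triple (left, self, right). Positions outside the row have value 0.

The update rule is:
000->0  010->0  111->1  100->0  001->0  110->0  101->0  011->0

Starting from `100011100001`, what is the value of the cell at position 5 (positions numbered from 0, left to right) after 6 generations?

0

000001000000
000000000000
000000000000  (fixed point — unchanged through generation 6)
position 5 holds 0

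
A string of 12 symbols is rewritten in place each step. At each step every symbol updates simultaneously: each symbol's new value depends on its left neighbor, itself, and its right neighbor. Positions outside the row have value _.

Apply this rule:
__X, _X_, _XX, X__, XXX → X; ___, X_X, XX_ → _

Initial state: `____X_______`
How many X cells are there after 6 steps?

8

step 1: ___XXX______
step 2: __XXX_X_____
step 3: _XXX__XX____
step 4: XXX_XXX_X___
step 5: XX__XX__XX__
step 6: X_XXX_XXX_X_
count of X: 8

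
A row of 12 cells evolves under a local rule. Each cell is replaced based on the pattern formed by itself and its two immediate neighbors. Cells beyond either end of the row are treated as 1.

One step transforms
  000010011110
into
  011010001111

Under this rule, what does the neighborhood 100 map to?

0

At position 0 the neighborhood is 100; the next row has 0 there.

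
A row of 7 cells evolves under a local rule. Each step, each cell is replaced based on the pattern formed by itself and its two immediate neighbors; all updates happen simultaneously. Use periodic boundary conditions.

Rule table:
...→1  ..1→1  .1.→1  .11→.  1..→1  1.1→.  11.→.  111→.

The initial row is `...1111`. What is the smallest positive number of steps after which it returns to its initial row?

2

111....
...1111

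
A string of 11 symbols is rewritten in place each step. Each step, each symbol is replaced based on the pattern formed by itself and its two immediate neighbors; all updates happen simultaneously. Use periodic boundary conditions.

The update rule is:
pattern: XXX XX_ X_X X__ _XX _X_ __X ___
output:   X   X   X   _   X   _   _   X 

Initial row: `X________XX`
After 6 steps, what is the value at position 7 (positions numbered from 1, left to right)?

X

X_XXXXXX_XX
XXXXXXXXXXX
XXXXXXXXXXX  (fixed point — unchanged through step 6)
position 7 holds X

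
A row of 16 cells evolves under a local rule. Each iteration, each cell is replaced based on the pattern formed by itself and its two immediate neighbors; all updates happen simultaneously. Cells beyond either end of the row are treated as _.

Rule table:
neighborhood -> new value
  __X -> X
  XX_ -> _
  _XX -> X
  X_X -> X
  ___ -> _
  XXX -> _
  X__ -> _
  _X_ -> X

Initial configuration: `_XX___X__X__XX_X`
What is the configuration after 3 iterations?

X__XX_XX_XX_XX__

iteration 1: XX___XX_XX_XX_XX
iteration 2: X___XX_XX_XX_XX_
iteration 3: X__XX_XX_XX_XX__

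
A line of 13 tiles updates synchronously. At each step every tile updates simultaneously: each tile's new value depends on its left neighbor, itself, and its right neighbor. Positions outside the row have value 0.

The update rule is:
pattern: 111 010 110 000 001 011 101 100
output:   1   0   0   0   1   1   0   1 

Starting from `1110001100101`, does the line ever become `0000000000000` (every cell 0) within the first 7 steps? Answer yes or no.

no

step 1: 1101011011000
step 2: 1000010010100
step 3: 0100101100010
step 4: 1011001010101
step 5: 0010110000000
step 6: 0100101000000
step 7: 1011000100000
step 7 is 1011000100000, still not uniform 0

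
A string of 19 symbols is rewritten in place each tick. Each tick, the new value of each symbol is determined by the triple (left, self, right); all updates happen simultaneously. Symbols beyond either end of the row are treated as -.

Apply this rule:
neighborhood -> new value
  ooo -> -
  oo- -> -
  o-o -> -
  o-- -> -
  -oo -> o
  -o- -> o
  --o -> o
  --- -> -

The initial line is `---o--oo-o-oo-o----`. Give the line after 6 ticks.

o-o--oo--o--oo-----

--oo-oo--o-o--o----
-oo--o--oo-o-oo----
oo--oo-oo--o-o-----
o--oo--o--oo-o-----
o-oo--oo-oo--o-----
o-o--oo--o--oo-----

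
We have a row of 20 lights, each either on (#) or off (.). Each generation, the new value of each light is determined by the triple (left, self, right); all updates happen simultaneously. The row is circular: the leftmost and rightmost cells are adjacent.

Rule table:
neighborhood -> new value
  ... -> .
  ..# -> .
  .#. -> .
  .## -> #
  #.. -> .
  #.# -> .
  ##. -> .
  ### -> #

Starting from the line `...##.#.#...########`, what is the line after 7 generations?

generation 1: ...#........#######.
generation 2: ............######..
generation 3: ............#####...
generation 4: ............####....
generation 5: ............###.....
generation 6: ............##......
generation 7: ............#.......

............#.......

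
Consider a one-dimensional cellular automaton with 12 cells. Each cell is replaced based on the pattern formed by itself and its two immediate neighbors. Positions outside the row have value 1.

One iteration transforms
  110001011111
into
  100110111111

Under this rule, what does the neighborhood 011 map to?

1

At position 7 the neighborhood is 011; the next row has 1 there.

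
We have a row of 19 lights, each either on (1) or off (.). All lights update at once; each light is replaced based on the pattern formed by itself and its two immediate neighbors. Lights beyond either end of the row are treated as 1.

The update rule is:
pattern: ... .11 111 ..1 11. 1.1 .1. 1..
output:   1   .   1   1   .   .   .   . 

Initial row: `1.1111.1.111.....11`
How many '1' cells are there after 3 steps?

...11.....1..1111.1
.11...1111..1.11...
....11.11..1.....11
count of 1: 7

7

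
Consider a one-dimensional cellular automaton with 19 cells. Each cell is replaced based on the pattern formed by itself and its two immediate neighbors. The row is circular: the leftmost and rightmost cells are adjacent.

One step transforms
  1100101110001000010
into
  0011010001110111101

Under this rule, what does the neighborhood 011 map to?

0

At position 0 the neighborhood is 011; the next row has 0 there.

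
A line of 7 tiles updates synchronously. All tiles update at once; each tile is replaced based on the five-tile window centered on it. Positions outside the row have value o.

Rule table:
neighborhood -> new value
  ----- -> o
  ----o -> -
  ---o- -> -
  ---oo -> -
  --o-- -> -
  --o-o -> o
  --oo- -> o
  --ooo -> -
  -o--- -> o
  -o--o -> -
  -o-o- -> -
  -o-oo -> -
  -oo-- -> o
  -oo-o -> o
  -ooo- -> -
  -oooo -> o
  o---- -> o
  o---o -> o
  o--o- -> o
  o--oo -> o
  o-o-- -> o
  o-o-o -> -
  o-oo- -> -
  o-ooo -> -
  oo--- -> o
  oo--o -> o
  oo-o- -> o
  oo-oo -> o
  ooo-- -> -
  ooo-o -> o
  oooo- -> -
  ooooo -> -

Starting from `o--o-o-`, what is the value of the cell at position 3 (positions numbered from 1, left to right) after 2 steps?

-ooo---
o---oo-
position 3 holds -

-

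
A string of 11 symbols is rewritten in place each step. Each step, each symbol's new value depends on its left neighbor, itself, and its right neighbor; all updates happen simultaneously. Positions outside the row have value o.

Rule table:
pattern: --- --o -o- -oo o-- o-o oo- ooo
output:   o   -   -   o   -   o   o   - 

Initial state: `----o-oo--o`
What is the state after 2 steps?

step 1: -oo--ooo--o
step 2: ooo--o-o--o

ooo--o-o--o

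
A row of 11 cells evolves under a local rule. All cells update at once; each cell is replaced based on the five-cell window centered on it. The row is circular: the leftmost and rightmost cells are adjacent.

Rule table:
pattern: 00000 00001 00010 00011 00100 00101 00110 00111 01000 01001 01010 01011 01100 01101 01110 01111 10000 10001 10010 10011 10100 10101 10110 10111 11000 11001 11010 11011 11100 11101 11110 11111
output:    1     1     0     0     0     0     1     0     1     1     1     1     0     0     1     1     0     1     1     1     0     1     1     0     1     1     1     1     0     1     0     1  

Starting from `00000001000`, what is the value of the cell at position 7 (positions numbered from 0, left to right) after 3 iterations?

0

11111100101
11110011010
01001110111
position 7 holds 0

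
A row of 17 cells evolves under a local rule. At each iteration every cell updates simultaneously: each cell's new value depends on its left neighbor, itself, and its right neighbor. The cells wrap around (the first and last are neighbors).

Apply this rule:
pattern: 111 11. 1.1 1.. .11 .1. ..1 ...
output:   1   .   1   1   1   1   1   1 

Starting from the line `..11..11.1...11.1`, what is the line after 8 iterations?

.111111.11111.111

iteration 1: 111.111.111111.11
iteration 2: 11.111.111111.111
iteration 3: 1.111.111111.1111
iteration 4: .111.111111.11111
iteration 5: 111.111111.11111.
iteration 6: 11.111111.11111.1
iteration 7: 1.111111.11111.11
iteration 8: .111111.11111.111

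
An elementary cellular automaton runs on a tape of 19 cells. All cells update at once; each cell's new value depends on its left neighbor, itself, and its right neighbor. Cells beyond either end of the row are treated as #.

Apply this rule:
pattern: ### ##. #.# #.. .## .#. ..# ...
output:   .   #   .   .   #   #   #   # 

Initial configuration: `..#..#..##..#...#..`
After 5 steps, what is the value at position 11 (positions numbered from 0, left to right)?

#

.##.##.###.##.###.#
.##.##.#.#.##.#.#.#
.##.##.#.#.##.#.#.#  (fixed point — unchanged through step 5)
position 11 holds #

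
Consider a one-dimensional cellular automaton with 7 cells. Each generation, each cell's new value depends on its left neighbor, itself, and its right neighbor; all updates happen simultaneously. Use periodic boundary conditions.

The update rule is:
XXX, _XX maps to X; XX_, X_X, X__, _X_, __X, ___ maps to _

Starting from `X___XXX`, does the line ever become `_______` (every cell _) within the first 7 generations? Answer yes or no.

generation 1: ____XXX
generation 2: ____XX_
generation 3: ____X__
generation 4: _______
all cells are _ at generation 4

yes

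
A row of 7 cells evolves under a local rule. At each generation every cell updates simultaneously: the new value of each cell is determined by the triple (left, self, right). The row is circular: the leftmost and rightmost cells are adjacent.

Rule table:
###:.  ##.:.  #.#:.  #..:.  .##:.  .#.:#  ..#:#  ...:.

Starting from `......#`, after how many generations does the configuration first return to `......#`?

14

generation 1: .....##
generation 2: ....#..
generation 3: ...##..
generation 4: ..#....
generation 5: .##....
generation 6: #......
generation 7: #.....#
generation 8: .....#.
generation 9: ....##.
generation 10: ...#...
generation 11: ..##...
generation 12: .#.....
generation 13: ##.....
generation 14: ......#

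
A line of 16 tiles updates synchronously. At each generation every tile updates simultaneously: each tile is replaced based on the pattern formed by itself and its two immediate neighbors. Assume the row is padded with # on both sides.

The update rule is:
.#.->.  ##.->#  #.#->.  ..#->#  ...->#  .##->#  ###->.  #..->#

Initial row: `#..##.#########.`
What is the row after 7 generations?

###...#.#....###

#####.#.......#.
....#..#######..
####.###.....###
...#.#.#######..
###....#.....###
..#####.######..
###...#.#....###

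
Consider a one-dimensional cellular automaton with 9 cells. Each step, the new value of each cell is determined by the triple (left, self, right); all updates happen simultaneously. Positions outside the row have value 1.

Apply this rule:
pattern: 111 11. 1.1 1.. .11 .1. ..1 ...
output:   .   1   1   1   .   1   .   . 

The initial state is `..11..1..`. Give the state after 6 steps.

step 1: 1..11.11.
step 2: 11..11.11
step 3: .11..11..
step 4: 1.11..11.
step 5: 11.11..11
step 6: .11.11...

.11.11...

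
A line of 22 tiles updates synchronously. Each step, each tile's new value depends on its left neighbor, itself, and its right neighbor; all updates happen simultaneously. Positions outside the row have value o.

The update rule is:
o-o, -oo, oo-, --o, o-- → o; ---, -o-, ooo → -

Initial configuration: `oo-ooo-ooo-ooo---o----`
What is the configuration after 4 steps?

oo-ooo-ooo-oo-oooooooo

-ooo-ooo-ooo-oo-o-o--o
oo-ooo-ooo-ooooo-o-ooo
-ooo-ooo-ooo---oo-oo--
oo-ooo-ooo-oo-oooooooo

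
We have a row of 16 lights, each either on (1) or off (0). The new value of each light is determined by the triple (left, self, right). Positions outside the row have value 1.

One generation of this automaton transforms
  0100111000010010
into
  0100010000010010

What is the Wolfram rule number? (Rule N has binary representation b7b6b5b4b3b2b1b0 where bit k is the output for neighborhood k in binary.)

position 5: 111 → 1  (bit 7 = 1)
position 6: 110 → 0  (bit 6 = 0)
position 0: 101 → 0  (bit 5 = 0)
position 2: 100 → 0  (bit 4 = 0)
position 4: 011 → 0  (bit 3 = 0)
position 1: 010 → 1  (bit 2 = 1)
position 3: 001 → 0  (bit 1 = 0)
position 8: 000 → 0  (bit 0 = 0)
bits b7..b0 = 10000100 = 132

132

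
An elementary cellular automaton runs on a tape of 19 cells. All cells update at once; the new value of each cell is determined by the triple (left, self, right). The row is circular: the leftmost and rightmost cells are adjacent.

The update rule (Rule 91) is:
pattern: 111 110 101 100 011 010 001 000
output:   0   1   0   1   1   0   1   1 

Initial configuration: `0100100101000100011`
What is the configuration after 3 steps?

0011011000111011111
1111011111101010001
0001010000100001111

0001010000100001111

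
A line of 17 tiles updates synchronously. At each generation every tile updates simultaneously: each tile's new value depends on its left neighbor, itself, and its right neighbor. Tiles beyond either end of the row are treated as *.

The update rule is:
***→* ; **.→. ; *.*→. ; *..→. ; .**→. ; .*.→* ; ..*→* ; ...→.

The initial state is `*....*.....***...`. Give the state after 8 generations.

....**....*.*...*
...*.....**.*..*.
..**....*...*.**.
.*.....**..**....
.*....*...*.....*
.*...**..**....*.
.*..*...*.....**.
.*.**..**....*...

.*.**..**....*...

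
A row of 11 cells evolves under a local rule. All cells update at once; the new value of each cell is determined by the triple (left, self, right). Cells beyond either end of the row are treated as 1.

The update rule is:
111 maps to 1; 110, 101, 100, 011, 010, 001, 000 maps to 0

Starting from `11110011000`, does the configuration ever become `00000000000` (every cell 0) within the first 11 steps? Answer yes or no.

yes

step 1: 11100000000
step 2: 11000000000
step 3: 10000000000
step 4: 00000000000
all cells are 0 at step 4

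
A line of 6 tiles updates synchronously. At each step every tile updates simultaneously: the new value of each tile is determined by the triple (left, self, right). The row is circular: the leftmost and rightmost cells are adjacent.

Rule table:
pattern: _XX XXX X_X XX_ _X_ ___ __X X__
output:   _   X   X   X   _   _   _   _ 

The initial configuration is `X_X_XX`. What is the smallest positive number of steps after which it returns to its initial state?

6

XX_X_X
XXX_X_
_XXX_X
X_XXX_
_X_XXX
X_X_XX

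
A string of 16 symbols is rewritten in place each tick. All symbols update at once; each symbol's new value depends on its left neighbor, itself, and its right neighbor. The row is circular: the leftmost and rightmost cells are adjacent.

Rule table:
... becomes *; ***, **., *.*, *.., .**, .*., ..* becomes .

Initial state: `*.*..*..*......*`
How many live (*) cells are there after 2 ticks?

10

tick 1: ..........****..
tick 2: *********......*
count of *: 10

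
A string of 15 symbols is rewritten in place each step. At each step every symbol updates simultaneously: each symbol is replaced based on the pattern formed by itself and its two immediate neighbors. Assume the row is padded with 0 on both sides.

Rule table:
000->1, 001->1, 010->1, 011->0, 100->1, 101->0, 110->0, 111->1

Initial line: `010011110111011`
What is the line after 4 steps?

111011000111101

111101100010000
011000011111111
100111101111110
111011000111101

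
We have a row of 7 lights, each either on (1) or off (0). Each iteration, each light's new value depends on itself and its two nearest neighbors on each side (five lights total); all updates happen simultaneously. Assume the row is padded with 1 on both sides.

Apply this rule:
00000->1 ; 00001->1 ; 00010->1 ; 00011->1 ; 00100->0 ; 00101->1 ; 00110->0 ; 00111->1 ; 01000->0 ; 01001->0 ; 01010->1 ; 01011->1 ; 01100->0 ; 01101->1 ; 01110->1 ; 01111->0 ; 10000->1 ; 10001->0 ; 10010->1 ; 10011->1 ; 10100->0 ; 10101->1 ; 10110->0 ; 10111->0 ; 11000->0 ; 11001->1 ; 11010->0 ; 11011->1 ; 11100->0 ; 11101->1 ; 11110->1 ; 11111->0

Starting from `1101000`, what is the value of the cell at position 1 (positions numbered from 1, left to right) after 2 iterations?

iteration 1: 1100001
iteration 2: 1001111
position 1 holds 1

1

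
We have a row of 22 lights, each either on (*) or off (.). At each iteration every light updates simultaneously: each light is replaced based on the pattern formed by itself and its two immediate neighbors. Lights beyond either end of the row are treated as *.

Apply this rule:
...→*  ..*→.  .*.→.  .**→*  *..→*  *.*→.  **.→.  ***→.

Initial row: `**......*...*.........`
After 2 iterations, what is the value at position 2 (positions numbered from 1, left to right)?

iteration 1: ..*****..**..********.
iteration 2: *.*....*.*.*.*........
position 2 holds .

.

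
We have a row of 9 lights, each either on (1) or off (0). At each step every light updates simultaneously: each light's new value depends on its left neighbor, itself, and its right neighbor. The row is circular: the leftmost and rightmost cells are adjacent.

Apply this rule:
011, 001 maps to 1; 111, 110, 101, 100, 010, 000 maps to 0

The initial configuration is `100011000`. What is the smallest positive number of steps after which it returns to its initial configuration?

000110001
001100010
011000100
110001000
100010001
000100011
001000110
010001100
100011000

9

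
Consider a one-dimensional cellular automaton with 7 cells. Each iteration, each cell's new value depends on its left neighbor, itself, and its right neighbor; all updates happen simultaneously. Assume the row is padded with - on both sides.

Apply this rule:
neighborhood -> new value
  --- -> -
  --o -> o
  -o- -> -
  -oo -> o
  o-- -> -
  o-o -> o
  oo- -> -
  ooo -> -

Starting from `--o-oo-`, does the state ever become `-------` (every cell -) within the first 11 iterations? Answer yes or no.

yes

-o-oo--
o-oo---
-oo----
oo-----
o------
-------
all cells are - at iteration 6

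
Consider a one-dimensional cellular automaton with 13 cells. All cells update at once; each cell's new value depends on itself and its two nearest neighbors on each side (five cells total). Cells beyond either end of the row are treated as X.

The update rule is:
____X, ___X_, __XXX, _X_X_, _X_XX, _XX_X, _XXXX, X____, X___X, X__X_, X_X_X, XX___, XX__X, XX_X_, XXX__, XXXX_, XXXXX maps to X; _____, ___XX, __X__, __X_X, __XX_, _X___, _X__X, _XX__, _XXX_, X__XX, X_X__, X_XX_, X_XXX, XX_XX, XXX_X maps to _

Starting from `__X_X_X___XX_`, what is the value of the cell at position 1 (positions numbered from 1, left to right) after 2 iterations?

iteration 1: XX_XXX__X__X_
iteration 2: X____XXX__X_X
position 1 holds X

X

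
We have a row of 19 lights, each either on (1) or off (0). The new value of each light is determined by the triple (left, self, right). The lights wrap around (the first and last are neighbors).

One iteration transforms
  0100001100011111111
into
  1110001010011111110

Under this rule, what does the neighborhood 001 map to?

At position 5 the neighborhood is 001; the next row has 0 there.

0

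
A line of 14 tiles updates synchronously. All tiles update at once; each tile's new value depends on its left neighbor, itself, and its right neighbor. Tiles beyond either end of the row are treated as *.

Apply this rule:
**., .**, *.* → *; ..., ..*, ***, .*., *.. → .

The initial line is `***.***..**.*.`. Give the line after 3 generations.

..***.*..***.*
..*.**...*.***
...***....**..

...***....**..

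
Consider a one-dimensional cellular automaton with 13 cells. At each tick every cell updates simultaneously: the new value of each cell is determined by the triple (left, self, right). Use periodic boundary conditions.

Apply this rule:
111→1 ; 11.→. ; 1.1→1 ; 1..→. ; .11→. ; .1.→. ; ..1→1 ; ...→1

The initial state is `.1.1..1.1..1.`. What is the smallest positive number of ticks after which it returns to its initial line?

1.1..1.1..1..
.1..1.1..1..1
1..1.1..1..1.
..1.1..1..1.1
.1.1..1..1.1.
1.1..1..1.1..
.1..1..1.1..1
1..1..1.1..1.
..1..1.1..1.1
.1..1.1..1.1.
1..1.1..1.1..
..1.1..1.1..1
.1.1..1.1..1.

13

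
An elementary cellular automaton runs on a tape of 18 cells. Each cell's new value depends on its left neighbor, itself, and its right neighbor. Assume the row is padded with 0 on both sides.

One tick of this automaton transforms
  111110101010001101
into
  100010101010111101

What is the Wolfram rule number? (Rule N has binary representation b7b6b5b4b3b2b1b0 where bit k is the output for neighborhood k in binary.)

position 1: 111 → 0  (bit 7 = 0)
position 4: 110 → 1  (bit 6 = 1)
position 5: 101 → 0  (bit 5 = 0)
position 11: 100 → 0  (bit 4 = 0)
position 0: 011 → 1  (bit 3 = 1)
position 6: 010 → 1  (bit 2 = 1)
position 13: 001 → 1  (bit 1 = 1)
position 12: 000 → 1  (bit 0 = 1)
bits b7..b0 = 01001111 = 79

79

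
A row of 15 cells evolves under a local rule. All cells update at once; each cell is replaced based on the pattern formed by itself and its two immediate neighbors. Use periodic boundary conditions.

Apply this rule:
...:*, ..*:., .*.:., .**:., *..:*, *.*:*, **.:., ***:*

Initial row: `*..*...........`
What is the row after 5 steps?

.*..**********.
..*..********.*
*..*..******.*.
.*..*..****.*.*
*.*..*..**.*.*.

*.*..*..**.*.*.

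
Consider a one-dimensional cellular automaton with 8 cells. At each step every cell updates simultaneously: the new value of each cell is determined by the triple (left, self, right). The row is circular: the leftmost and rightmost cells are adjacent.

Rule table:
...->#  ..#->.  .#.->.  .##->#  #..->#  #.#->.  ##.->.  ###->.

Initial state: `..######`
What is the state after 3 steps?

step 1: #.#.....
step 2: ...####.
step 3: ##.#...#

##.#...#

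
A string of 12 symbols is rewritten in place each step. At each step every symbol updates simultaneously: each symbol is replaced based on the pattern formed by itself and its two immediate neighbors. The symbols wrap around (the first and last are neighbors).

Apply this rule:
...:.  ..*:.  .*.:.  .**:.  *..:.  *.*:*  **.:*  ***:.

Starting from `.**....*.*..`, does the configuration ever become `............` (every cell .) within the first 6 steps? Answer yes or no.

yes

..*.....*...
............
all cells are . at step 2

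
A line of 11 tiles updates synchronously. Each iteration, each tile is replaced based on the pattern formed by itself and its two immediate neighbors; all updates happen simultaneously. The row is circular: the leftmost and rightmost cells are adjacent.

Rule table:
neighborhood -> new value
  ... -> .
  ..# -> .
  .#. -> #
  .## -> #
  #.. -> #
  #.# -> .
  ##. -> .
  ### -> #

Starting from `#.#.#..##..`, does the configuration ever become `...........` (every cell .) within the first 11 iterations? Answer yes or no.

no

iteration 1: #.#.##.#.#.
iteration 2: #.#.#..#.#.
iteration 3: #.#.##.#.#.  (repeats iteration 1; period 2)
iteration 11: #.#.##.#.#.
iteration 11 is #.#.##.#.#., still not uniform .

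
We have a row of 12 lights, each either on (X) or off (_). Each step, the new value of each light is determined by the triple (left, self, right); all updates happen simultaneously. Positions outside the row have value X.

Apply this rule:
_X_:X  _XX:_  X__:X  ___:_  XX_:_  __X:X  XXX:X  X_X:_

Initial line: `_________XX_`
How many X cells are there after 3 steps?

X_______X___
_X_____XXX_X
_XX___X_X___
count of X: 4

4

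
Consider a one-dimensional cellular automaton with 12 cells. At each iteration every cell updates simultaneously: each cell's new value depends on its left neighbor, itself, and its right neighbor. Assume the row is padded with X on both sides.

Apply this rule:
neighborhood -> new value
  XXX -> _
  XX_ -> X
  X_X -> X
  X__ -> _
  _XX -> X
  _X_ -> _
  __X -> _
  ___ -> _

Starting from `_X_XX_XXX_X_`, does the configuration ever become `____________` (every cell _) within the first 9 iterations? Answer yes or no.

X_XXXXX_XX_X
XXX___XXXXXX
__X___X_____
____________
all cells are _ at iteration 4

yes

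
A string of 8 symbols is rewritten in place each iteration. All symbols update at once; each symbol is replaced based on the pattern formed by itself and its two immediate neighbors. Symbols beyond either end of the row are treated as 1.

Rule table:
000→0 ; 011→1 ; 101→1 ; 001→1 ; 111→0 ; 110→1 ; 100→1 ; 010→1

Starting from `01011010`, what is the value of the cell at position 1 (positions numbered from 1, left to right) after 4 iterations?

iteration 1: 11111111
iteration 2: 00000000
iteration 3: 10000001
iteration 4: 11000011
position 1 holds 1

1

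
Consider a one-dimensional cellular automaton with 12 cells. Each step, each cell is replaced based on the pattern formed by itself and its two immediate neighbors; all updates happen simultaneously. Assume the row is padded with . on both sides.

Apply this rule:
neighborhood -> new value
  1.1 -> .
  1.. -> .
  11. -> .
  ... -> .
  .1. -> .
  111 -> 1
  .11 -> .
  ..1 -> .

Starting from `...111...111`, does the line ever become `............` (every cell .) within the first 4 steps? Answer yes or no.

....1.....1.
............
all cells are . at step 2

yes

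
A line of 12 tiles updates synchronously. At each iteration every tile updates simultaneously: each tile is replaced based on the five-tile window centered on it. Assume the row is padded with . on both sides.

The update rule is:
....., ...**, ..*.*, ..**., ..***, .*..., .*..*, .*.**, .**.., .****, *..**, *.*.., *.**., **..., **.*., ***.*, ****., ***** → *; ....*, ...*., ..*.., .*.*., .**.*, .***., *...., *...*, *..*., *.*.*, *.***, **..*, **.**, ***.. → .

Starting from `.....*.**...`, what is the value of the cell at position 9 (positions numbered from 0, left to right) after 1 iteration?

*

***..*****.*
position 9 holds *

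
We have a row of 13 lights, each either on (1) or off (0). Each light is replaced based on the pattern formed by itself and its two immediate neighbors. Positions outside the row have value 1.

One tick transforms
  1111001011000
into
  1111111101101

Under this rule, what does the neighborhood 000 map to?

0

At position 11 the neighborhood is 000; the next row has 0 there.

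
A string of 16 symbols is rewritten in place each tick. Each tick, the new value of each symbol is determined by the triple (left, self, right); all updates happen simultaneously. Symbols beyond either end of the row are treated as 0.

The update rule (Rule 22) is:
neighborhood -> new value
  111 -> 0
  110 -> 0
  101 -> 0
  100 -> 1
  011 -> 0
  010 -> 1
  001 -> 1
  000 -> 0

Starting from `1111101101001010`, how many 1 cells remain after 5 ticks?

6

tick 1: 0000000001111011
tick 2: 0000000010000000
tick 3: 0000000111000000
tick 4: 0000001000100000
tick 5: 0000011101110000
count of 1: 6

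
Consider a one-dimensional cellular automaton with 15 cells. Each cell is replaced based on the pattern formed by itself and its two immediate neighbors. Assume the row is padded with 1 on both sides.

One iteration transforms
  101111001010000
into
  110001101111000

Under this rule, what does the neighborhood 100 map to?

At position 6 the neighborhood is 100; the next row has 1 there.

1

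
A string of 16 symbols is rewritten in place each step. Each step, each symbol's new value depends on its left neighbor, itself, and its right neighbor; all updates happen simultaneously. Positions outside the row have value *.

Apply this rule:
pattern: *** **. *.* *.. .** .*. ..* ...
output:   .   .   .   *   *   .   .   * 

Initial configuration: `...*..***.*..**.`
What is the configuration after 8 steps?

step 1: **..*.*....*.*..
step 2: ..*....***....*.
step 3: *..***.*..***...
step 4: .*.*....*.*..**.
step 5: ....***....*.*..
step 6: ***.*..***....*.
step 7: .....*.*..***...
step 8: ****....*.*..**.

****....*.*..**.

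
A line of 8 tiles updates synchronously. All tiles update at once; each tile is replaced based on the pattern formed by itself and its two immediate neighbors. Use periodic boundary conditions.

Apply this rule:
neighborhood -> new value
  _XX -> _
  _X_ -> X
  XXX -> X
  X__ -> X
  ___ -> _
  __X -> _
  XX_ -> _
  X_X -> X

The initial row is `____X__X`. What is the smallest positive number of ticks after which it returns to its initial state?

8

X___XX_X
_X____X_
_XX___XX
X__X____
XX_XX___
__X__X__
__XX_XX_
____X__X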